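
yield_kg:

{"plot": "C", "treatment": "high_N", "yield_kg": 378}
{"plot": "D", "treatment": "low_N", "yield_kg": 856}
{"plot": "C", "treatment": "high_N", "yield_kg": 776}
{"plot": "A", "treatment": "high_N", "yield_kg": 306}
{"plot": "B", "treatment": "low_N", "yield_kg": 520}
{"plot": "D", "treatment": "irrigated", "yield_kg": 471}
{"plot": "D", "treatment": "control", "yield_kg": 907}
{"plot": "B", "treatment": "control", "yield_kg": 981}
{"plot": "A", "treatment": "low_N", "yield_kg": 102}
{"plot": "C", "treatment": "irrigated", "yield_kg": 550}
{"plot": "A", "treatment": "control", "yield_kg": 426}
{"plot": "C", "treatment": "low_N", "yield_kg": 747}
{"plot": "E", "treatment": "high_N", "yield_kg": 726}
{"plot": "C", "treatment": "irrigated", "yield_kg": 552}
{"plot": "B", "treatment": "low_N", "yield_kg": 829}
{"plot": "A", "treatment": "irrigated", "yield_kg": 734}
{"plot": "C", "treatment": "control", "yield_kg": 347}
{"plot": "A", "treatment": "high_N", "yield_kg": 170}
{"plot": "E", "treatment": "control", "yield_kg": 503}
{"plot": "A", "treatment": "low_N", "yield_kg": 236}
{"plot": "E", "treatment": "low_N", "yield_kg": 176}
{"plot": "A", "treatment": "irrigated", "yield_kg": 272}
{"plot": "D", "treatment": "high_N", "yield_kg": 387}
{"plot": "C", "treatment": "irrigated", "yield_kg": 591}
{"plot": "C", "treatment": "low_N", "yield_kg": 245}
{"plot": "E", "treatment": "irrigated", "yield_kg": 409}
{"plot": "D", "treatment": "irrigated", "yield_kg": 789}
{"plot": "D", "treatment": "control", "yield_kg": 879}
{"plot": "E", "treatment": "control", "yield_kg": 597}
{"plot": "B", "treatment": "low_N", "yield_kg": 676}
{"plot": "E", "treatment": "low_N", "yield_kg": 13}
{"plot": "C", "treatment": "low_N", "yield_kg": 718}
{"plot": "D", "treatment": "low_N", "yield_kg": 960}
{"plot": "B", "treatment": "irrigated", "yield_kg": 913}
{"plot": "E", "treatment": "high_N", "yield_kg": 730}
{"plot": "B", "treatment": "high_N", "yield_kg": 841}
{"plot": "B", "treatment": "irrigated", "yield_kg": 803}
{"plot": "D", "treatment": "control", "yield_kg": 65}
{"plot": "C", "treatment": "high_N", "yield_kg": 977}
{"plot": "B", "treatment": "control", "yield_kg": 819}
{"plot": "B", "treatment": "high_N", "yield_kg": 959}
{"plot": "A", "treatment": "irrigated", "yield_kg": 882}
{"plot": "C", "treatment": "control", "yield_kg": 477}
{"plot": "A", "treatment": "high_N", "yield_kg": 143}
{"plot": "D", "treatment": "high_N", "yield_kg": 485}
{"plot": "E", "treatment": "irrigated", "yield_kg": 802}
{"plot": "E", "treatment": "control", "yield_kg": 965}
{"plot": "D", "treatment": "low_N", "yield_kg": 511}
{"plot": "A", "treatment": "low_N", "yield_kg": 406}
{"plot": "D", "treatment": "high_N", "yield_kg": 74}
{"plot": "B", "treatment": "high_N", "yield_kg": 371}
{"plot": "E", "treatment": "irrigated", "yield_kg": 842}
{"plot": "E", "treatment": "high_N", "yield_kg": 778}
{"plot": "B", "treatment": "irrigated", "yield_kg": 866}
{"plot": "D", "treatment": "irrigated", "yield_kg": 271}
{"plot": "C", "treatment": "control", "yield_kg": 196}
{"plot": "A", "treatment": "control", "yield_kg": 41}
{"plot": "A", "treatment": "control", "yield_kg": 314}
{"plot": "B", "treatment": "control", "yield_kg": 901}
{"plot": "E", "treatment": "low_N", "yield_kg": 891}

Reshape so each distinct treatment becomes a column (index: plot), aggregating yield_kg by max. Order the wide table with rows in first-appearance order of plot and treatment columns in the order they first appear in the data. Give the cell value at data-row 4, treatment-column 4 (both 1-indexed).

With rows in first-appearance order of plot, row 4 is plot=B. treatment columns in first-appearance order: high_N, low_N, irrigated, control; column 4 is control.
Long rows with plot=B, treatment=control: max(981, 819, 901) = 981.

981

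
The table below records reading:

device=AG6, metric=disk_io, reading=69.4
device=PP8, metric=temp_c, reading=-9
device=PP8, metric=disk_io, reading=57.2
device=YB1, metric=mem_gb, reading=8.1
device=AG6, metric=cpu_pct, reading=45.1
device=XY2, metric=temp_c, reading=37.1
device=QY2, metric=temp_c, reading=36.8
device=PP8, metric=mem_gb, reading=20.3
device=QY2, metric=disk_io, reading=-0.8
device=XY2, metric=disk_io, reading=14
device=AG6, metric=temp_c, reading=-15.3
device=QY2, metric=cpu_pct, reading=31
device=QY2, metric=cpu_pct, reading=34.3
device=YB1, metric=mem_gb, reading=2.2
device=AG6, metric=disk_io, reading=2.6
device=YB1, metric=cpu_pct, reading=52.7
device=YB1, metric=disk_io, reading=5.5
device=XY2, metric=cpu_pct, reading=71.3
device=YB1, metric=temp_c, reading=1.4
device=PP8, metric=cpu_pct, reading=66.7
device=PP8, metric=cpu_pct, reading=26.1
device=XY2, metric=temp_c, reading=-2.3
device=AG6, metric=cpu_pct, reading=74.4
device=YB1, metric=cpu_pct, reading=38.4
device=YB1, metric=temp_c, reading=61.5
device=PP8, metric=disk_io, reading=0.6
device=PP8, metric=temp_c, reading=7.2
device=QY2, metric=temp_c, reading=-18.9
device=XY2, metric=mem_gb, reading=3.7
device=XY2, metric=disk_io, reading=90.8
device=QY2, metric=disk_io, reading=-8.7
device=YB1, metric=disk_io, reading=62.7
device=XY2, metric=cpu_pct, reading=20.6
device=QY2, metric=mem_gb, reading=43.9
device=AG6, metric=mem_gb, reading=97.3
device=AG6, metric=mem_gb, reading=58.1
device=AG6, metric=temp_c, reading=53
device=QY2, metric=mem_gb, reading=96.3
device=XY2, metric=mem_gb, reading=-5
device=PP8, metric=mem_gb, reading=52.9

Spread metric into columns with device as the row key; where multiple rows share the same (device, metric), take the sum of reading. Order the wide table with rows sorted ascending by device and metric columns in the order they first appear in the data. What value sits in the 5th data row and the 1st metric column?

68.2

With rows sorted ascending by device, row 5 is device=YB1. metric columns in first-appearance order: disk_io, temp_c, mem_gb, cpu_pct; column 1 is disk_io.
Long rows with device=YB1, metric=disk_io: 5.5 + 62.7 = 68.2.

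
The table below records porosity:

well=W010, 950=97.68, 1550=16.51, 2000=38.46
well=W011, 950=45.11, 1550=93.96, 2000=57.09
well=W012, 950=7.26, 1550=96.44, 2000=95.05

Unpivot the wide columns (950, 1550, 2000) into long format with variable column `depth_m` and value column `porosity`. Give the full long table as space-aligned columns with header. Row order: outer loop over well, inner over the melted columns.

Each (well, column) pair becomes one row: 3 × 3 = 9 rows.
For example, (W010, 950) → porosity=97.68.

well  depth_m  porosity
W010  950      97.68   
W010  1550     16.51   
W010  2000     38.46   
W011  950      45.11   
W011  1550     93.96   
W011  2000     57.09   
W012  950      7.26    
W012  1550     96.44   
W012  2000     95.05   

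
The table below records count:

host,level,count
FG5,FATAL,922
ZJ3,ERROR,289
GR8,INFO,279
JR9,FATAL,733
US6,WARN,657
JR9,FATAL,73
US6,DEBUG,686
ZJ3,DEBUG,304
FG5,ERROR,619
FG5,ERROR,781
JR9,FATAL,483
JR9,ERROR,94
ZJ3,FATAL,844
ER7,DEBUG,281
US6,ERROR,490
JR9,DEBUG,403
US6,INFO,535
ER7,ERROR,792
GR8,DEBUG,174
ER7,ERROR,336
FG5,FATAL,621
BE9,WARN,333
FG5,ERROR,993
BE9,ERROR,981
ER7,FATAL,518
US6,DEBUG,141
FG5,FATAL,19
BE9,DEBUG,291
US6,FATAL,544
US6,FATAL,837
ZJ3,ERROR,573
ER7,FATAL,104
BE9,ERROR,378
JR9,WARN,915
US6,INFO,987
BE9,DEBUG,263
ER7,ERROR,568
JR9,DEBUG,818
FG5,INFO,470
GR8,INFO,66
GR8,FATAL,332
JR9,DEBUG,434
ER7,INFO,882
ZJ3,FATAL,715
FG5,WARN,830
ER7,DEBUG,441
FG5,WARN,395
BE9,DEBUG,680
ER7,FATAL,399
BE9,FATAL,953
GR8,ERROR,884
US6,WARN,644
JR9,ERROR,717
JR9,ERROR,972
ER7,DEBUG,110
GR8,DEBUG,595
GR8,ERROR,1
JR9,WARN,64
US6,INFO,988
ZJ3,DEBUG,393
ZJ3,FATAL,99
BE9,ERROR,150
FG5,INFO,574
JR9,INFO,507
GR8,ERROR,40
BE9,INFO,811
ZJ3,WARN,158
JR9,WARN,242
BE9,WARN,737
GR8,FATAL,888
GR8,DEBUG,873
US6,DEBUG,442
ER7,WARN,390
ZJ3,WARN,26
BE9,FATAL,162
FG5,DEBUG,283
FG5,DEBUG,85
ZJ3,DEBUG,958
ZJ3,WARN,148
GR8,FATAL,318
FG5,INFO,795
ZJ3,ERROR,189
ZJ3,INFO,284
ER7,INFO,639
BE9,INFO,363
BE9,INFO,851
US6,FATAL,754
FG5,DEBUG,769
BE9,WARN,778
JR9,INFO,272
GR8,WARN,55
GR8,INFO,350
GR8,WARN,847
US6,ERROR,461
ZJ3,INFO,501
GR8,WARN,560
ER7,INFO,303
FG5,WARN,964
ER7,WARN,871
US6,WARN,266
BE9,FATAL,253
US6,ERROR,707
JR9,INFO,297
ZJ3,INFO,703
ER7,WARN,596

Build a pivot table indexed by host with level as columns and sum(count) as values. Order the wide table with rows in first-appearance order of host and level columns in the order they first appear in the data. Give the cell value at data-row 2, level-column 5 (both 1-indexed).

With rows in first-appearance order of host, row 2 is host=ZJ3. level columns in first-appearance order: FATAL, ERROR, INFO, WARN, DEBUG; column 5 is DEBUG.
Long rows with host=ZJ3, level=DEBUG: 304 + 393 + 958 = 1655.

1655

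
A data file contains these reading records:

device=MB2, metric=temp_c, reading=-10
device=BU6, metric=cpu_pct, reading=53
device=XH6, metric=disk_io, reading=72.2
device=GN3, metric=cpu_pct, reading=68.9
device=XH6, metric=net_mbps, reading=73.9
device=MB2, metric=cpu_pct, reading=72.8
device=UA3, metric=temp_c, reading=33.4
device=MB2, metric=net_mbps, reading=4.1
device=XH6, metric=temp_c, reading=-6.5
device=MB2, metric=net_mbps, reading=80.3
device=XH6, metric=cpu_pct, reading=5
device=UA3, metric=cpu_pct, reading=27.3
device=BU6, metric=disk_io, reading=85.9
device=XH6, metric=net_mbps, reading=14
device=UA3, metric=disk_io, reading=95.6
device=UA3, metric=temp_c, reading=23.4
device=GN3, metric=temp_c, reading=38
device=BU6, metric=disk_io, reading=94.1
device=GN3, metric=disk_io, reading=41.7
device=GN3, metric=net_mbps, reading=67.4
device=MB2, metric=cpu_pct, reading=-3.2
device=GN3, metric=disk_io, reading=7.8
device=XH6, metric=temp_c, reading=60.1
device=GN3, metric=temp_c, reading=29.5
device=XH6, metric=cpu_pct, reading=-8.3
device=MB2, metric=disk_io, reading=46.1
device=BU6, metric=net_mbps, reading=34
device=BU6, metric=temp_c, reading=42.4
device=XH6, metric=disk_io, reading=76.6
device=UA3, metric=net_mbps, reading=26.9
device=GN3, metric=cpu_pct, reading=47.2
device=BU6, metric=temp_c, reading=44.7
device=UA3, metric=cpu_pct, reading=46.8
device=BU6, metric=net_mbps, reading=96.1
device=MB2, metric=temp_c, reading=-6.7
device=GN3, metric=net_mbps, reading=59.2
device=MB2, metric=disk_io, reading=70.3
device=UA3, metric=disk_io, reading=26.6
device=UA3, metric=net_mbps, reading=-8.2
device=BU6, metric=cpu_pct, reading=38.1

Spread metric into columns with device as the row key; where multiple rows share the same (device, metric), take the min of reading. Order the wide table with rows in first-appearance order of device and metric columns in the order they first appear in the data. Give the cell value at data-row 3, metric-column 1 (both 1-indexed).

With rows in first-appearance order of device, row 3 is device=XH6. metric columns in first-appearance order: temp_c, cpu_pct, disk_io, net_mbps; column 1 is temp_c.
Long rows with device=XH6, metric=temp_c: min(-6.5, 60.1) = -6.5.

-6.5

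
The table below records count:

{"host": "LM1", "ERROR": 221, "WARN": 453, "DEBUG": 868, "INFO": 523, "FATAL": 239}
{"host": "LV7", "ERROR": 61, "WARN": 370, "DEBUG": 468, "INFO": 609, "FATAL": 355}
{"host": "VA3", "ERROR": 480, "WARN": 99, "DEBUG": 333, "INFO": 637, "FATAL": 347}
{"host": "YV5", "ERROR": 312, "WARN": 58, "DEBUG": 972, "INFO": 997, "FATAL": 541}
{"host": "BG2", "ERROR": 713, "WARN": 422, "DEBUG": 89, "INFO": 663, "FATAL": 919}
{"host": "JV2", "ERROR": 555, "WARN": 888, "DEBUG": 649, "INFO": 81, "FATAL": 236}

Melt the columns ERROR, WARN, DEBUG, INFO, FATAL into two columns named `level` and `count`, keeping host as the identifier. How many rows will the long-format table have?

6 host values × 5 melted columns = 30 rows.

30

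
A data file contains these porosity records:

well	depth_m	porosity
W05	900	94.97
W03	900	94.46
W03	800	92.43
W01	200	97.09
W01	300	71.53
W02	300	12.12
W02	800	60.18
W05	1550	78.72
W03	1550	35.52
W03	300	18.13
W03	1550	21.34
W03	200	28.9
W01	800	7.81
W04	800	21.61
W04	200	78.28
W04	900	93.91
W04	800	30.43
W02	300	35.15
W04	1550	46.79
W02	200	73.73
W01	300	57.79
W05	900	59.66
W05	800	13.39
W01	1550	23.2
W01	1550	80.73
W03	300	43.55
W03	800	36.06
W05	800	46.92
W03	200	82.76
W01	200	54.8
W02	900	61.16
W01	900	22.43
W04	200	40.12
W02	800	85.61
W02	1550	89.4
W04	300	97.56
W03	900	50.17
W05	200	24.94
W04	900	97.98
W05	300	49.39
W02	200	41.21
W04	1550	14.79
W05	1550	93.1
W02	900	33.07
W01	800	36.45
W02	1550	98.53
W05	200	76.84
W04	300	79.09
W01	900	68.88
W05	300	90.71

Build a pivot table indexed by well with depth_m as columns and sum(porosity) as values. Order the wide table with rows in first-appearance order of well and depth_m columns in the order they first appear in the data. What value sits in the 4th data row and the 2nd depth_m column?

With rows in first-appearance order of well, row 4 is well=W02. depth_m columns in first-appearance order: 900, 800, 200, 300, 1550; column 2 is 800.
Long rows with well=W02, depth_m=800: 60.18 + 85.61 = 145.79.

145.79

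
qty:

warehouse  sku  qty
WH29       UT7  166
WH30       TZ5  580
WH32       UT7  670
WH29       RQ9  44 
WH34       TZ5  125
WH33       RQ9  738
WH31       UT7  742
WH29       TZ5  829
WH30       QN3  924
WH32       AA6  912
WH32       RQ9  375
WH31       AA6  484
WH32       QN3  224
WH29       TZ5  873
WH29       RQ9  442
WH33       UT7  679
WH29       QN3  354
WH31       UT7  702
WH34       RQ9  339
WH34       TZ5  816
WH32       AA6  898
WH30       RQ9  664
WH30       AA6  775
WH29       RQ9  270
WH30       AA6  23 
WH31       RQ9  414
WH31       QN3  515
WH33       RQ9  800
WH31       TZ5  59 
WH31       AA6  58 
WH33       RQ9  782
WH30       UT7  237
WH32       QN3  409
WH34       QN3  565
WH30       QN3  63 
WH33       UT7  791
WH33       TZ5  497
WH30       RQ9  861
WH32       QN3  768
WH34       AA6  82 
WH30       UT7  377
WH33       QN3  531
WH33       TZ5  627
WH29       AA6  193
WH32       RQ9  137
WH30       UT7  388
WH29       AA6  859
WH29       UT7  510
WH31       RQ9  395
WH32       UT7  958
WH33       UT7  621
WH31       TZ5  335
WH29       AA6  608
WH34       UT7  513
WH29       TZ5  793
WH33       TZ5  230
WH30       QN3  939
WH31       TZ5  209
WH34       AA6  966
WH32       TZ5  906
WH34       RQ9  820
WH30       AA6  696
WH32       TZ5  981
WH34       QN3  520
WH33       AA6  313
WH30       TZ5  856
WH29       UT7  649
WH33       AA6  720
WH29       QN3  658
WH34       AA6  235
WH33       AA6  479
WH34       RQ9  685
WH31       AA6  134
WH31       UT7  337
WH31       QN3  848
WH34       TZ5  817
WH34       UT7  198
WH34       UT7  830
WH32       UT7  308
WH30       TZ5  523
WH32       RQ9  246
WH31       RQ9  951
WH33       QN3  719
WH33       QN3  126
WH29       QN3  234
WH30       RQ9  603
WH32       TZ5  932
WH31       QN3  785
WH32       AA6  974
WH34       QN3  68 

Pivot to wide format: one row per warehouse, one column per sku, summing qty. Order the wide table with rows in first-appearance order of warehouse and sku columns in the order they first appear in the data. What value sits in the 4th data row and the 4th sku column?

With rows in first-appearance order of warehouse, row 4 is warehouse=WH34. sku columns in first-appearance order: UT7, TZ5, RQ9, QN3, AA6; column 4 is QN3.
Long rows with warehouse=WH34, sku=QN3: 565 + 520 + 68 = 1153.

1153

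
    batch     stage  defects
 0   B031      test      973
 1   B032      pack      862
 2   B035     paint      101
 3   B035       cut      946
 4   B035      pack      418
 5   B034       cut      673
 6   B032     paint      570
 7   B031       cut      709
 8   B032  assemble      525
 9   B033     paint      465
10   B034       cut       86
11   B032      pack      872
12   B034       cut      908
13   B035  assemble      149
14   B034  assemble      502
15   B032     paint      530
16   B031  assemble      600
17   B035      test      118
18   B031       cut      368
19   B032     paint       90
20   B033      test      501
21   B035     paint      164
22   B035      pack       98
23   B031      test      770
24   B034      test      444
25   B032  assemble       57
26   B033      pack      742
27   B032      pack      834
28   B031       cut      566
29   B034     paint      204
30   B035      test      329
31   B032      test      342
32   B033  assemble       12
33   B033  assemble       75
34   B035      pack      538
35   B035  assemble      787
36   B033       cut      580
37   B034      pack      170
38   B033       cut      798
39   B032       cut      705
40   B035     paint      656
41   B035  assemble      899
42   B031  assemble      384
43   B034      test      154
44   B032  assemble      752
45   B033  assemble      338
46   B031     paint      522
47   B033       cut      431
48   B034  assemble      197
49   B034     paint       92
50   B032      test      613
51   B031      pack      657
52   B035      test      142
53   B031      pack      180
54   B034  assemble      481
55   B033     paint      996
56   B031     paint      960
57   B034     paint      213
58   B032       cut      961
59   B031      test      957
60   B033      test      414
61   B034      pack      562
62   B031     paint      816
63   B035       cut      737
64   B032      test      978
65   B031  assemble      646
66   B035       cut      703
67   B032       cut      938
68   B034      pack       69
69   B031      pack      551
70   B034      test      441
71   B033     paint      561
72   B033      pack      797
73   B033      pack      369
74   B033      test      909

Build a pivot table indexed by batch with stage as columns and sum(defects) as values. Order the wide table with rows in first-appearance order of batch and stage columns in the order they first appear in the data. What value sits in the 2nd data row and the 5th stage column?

With rows in first-appearance order of batch, row 2 is batch=B032. stage columns in first-appearance order: test, pack, paint, cut, assemble; column 5 is assemble.
Long rows with batch=B032, stage=assemble: 525 + 57 + 752 = 1334.

1334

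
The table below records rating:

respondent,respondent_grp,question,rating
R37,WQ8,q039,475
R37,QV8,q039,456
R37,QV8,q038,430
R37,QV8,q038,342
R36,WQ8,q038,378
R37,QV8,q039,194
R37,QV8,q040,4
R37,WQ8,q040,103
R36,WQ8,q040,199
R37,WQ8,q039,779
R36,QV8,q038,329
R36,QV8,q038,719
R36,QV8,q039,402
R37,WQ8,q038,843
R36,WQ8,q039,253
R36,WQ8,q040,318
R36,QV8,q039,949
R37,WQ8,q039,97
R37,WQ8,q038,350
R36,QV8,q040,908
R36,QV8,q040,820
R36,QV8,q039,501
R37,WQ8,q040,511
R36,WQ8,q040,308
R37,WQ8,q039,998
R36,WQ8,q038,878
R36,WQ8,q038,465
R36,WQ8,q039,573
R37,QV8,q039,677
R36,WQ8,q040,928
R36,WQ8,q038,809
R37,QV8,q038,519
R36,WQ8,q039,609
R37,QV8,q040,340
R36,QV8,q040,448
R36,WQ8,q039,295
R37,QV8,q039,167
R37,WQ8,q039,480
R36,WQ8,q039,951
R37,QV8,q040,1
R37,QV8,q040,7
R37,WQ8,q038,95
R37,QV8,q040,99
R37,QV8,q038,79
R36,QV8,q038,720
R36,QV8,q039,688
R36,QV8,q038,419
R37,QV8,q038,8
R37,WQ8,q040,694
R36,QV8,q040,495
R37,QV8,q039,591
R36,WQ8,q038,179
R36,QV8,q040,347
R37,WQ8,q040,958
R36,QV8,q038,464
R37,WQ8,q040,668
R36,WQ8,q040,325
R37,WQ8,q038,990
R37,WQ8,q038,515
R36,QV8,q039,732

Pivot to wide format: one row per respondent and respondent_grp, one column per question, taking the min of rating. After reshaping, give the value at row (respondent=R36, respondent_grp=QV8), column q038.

329

Rows with respondent=R36, respondent_grp=QV8 and question=q038: rating values are 329, 719, 720, 419, 464.
min(329, 719, 720, 419, 464) = 329.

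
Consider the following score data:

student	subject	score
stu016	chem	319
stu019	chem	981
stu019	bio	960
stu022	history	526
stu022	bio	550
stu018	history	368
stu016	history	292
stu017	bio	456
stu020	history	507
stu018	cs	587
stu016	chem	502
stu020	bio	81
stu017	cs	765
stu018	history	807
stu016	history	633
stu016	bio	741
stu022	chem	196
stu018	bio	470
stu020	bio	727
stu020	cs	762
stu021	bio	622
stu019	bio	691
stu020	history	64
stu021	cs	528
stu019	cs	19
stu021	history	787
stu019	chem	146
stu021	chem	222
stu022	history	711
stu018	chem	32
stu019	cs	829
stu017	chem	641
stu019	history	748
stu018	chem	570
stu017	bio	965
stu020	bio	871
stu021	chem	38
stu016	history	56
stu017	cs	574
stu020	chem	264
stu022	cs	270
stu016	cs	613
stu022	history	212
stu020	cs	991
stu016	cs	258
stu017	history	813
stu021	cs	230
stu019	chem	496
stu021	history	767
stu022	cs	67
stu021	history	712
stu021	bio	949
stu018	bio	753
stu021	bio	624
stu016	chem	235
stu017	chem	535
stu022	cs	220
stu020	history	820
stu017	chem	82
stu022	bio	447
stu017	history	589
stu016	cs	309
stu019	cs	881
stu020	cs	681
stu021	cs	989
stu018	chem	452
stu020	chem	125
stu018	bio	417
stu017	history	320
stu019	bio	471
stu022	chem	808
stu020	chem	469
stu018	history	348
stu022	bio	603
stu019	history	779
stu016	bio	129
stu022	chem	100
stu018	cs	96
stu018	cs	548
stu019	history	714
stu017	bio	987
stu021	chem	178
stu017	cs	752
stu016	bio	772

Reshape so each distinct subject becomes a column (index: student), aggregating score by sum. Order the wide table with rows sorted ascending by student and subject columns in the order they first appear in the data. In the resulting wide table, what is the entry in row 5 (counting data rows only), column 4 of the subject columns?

With rows sorted ascending by student, row 5 is student=stu020. subject columns in first-appearance order: chem, bio, history, cs; column 4 is cs.
Long rows with student=stu020, subject=cs: 762 + 991 + 681 = 2434.

2434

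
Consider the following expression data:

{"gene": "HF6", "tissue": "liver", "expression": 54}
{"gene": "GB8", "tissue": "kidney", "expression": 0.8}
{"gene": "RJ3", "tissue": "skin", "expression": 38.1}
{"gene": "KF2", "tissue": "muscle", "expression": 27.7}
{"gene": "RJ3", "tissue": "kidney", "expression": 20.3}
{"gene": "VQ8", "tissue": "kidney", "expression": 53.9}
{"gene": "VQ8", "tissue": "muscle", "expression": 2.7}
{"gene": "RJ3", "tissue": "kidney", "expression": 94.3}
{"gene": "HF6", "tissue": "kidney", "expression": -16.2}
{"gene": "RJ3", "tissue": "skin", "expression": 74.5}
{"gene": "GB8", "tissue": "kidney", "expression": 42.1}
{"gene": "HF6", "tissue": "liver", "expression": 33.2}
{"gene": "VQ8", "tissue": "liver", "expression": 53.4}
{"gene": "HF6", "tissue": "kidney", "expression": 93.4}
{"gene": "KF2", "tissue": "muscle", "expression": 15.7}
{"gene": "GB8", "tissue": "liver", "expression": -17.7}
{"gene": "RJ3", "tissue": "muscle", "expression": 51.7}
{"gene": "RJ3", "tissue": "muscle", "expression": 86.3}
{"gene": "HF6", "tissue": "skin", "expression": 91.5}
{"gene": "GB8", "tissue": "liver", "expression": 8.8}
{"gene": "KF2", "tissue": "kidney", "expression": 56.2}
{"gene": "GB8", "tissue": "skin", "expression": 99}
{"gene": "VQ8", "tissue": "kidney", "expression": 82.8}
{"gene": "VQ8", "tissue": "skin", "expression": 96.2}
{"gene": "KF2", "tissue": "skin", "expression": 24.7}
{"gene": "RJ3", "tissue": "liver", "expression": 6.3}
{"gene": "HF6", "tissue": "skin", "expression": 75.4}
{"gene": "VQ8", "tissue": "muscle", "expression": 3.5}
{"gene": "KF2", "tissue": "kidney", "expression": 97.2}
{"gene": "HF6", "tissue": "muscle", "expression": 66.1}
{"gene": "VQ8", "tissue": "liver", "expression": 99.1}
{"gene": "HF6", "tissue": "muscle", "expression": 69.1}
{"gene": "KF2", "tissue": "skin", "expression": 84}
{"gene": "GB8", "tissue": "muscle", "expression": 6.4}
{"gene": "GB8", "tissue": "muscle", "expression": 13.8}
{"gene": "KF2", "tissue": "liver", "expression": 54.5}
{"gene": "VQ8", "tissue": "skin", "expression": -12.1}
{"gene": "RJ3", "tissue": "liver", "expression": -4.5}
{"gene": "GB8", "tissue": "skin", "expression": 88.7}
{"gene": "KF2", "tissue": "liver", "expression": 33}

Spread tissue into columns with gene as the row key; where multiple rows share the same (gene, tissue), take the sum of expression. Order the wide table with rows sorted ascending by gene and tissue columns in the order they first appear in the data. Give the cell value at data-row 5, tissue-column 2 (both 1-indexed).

136.7

With rows sorted ascending by gene, row 5 is gene=VQ8. tissue columns in first-appearance order: liver, kidney, skin, muscle; column 2 is kidney.
Long rows with gene=VQ8, tissue=kidney: 53.9 + 82.8 = 136.7.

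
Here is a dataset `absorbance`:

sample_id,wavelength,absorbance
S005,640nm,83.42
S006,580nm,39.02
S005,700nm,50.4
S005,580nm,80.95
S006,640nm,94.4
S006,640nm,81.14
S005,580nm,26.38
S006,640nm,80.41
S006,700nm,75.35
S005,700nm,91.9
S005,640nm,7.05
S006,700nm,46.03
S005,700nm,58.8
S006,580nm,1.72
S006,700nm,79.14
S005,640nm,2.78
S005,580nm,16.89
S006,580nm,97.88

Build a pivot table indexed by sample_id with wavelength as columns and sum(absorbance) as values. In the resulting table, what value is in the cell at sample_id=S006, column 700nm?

200.52

Rows with sample_id=S006 and wavelength=700nm: absorbance values are 75.35, 46.03, 79.14.
75.35 + 46.03 + 79.14 = 200.52.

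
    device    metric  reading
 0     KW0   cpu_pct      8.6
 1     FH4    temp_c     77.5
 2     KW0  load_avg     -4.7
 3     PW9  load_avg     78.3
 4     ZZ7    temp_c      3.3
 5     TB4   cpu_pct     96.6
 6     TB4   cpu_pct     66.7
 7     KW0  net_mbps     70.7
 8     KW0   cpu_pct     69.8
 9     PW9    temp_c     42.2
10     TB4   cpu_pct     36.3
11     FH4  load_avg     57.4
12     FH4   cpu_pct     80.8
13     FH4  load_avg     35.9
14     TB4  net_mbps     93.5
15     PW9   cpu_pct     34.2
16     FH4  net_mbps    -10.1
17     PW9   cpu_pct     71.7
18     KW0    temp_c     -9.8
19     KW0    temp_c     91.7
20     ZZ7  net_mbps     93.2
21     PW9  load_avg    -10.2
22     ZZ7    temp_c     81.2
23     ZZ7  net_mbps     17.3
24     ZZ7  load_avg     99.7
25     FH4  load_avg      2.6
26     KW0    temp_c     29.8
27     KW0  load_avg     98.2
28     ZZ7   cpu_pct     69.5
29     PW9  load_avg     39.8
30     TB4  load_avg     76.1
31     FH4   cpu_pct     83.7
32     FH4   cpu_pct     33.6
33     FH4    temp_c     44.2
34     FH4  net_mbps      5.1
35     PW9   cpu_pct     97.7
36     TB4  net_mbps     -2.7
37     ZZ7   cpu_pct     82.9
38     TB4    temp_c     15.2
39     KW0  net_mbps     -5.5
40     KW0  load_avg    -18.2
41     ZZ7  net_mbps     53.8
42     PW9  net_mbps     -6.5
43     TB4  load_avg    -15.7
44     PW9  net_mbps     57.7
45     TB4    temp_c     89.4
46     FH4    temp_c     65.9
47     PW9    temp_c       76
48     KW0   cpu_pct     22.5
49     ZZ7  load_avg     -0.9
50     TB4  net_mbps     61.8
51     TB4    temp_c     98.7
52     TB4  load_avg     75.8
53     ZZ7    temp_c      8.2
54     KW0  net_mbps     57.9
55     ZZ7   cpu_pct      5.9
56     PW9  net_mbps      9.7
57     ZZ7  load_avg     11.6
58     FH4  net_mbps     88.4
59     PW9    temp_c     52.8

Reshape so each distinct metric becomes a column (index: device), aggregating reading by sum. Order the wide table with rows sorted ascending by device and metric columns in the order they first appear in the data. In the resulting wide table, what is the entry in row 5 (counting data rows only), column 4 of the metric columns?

With rows sorted ascending by device, row 5 is device=ZZ7. metric columns in first-appearance order: cpu_pct, temp_c, load_avg, net_mbps; column 4 is net_mbps.
Long rows with device=ZZ7, metric=net_mbps: 93.2 + 17.3 + 53.8 = 164.3.

164.3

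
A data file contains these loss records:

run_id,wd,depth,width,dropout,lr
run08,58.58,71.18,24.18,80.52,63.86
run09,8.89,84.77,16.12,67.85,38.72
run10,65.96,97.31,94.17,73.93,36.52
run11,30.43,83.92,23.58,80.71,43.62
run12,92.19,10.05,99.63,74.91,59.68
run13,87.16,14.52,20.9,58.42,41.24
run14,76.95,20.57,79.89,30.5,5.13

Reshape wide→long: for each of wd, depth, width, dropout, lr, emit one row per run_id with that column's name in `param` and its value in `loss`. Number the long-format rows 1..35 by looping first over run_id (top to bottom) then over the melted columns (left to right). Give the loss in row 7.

35 rows total (7 × 5). Row 7: index ⌊(7-1)/5⌋ = 1 into run_id → run09; (7-1) mod 5 = 1 into the melted columns → depth.
So row 7 is (run09, depth, 84.77); loss = 84.77.

84.77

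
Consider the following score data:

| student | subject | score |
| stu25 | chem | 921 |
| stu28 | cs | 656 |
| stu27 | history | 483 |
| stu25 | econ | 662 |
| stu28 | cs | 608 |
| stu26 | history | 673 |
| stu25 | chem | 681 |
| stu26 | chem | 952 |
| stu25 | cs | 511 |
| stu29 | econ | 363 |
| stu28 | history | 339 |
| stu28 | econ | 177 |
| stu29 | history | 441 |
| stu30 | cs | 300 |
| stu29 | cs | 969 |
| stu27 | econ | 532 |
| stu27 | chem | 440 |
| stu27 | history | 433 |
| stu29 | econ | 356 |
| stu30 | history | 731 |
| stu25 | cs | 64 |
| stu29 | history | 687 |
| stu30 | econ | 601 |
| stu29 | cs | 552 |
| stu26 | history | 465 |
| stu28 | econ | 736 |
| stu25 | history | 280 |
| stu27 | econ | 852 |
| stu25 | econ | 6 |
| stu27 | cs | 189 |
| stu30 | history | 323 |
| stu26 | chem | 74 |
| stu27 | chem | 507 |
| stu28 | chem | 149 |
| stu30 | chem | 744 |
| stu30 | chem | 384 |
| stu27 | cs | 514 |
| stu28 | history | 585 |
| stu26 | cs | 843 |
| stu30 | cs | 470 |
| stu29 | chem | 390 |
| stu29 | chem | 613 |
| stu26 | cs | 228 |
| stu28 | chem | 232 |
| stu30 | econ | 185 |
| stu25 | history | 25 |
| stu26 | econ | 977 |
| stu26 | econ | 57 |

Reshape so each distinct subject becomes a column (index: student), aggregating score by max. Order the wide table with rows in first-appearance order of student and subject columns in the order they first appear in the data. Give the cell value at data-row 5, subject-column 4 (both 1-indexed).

363

With rows in first-appearance order of student, row 5 is student=stu29. subject columns in first-appearance order: chem, cs, history, econ; column 4 is econ.
Long rows with student=stu29, subject=econ: max(363, 356) = 363.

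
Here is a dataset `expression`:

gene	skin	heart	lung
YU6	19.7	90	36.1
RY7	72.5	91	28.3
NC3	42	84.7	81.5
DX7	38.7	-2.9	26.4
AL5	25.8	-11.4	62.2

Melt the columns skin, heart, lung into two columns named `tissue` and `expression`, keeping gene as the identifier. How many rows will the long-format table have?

5 gene values × 3 melted columns = 15 rows.

15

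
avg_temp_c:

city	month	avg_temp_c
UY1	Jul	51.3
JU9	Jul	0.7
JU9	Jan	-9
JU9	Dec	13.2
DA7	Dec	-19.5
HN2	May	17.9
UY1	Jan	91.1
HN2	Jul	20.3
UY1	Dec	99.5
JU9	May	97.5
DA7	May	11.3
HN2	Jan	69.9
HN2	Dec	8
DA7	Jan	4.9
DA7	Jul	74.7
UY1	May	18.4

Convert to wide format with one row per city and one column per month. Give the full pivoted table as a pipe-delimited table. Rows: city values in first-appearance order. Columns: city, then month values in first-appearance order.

| city | Jul | Jan | Dec | May |
| UY1 | 51.3 | 91.1 | 99.5 | 18.4 |
| JU9 | 0.7 | -9 | 13.2 | 97.5 |
| DA7 | 74.7 | 4.9 | -19.5 | 11.3 |
| HN2 | 20.3 | 69.9 | 8 | 17.9 |

Columns: city plus the 4 distinct month values (Jul, Jan, Dec, May).
For example, row UY1 column Jul takes avg_temp_c=51.3 from the long row (UY1, Jul).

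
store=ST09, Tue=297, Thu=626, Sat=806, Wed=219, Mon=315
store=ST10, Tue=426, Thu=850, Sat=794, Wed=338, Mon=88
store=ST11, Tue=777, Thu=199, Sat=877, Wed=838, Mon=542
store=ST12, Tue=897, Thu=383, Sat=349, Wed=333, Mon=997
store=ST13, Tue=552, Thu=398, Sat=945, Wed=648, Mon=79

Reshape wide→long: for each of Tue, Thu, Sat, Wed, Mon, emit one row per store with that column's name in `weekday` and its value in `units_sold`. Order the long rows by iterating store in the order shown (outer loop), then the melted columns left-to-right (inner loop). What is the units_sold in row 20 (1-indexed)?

25 rows total (5 × 5). Row 20: index ⌊(20-1)/5⌋ = 3 into store → ST12; (20-1) mod 5 = 4 into the melted columns → Mon.
So row 20 is (ST12, Mon, 997); units_sold = 997.

997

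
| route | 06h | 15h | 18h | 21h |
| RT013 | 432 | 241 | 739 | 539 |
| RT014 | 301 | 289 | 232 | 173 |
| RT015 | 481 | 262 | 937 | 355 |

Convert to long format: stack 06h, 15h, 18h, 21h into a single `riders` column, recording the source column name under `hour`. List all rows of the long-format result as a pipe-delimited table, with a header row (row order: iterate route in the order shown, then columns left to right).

Each (route, column) pair becomes one row: 3 × 4 = 12 rows.
For example, (RT013, 06h) → riders=432.

| route | hour | riders |
| RT013 | 06h | 432 |
| RT013 | 15h | 241 |
| RT013 | 18h | 739 |
| RT013 | 21h | 539 |
| RT014 | 06h | 301 |
| RT014 | 15h | 289 |
| RT014 | 18h | 232 |
| RT014 | 21h | 173 |
| RT015 | 06h | 481 |
| RT015 | 15h | 262 |
| RT015 | 18h | 937 |
| RT015 | 21h | 355 |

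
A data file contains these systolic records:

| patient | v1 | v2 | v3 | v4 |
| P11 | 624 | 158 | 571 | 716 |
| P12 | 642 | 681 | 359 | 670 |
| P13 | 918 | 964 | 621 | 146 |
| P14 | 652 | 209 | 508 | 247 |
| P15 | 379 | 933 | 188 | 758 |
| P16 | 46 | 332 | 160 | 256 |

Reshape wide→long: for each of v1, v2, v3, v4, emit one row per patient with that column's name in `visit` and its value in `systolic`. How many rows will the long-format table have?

6 patient values × 4 melted columns = 24 rows.

24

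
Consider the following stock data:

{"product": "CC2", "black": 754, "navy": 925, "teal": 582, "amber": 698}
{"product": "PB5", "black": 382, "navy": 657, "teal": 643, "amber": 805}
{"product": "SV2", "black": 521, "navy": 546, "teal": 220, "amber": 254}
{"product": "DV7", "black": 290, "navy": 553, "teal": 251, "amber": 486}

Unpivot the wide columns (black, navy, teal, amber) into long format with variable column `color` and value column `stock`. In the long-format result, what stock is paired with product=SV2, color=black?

521

Unpivoting turns each (product, wide-column) pair into one long row.
The wide cell at row SV2, column black holds 521, so the long row (SV2, black) has stock=521.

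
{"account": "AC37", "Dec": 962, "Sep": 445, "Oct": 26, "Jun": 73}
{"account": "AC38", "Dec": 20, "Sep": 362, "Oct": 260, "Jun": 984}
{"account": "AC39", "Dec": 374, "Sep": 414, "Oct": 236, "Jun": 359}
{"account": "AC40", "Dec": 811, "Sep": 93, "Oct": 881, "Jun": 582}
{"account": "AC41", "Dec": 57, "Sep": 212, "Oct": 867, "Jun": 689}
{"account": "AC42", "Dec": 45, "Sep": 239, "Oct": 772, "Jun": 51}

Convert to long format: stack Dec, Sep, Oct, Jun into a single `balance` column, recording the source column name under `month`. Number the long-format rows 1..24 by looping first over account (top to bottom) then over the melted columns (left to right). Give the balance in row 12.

24 rows total (6 × 4). Row 12: index ⌊(12-1)/4⌋ = 2 into account → AC39; (12-1) mod 4 = 3 into the melted columns → Jun.
So row 12 is (AC39, Jun, 359); balance = 359.

359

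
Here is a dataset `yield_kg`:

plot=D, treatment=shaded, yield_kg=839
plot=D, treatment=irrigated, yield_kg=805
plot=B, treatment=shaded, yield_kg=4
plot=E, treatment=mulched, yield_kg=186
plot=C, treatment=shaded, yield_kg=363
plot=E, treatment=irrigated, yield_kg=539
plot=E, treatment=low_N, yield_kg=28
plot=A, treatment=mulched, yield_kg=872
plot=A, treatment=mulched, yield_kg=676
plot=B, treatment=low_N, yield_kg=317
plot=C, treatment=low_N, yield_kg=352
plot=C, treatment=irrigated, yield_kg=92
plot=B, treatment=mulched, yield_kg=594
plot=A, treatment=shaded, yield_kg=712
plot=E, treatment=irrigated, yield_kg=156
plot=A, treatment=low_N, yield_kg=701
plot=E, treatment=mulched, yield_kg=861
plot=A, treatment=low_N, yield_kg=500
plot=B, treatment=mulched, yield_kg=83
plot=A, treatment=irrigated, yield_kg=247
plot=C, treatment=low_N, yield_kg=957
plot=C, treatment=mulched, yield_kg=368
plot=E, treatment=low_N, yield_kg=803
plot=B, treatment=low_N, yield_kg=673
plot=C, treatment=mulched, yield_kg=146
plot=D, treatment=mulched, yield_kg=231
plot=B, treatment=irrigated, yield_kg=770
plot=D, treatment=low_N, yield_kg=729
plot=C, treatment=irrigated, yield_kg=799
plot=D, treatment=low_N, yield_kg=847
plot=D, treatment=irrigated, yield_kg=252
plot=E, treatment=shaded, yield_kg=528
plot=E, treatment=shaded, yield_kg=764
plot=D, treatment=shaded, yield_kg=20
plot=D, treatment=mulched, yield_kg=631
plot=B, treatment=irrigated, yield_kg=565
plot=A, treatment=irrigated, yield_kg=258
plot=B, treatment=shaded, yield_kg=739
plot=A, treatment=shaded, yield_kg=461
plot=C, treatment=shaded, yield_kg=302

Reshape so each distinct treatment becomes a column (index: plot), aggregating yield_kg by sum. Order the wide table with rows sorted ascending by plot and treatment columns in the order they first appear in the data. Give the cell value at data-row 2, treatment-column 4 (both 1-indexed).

990

With rows sorted ascending by plot, row 2 is plot=B. treatment columns in first-appearance order: shaded, irrigated, mulched, low_N; column 4 is low_N.
Long rows with plot=B, treatment=low_N: 317 + 673 = 990.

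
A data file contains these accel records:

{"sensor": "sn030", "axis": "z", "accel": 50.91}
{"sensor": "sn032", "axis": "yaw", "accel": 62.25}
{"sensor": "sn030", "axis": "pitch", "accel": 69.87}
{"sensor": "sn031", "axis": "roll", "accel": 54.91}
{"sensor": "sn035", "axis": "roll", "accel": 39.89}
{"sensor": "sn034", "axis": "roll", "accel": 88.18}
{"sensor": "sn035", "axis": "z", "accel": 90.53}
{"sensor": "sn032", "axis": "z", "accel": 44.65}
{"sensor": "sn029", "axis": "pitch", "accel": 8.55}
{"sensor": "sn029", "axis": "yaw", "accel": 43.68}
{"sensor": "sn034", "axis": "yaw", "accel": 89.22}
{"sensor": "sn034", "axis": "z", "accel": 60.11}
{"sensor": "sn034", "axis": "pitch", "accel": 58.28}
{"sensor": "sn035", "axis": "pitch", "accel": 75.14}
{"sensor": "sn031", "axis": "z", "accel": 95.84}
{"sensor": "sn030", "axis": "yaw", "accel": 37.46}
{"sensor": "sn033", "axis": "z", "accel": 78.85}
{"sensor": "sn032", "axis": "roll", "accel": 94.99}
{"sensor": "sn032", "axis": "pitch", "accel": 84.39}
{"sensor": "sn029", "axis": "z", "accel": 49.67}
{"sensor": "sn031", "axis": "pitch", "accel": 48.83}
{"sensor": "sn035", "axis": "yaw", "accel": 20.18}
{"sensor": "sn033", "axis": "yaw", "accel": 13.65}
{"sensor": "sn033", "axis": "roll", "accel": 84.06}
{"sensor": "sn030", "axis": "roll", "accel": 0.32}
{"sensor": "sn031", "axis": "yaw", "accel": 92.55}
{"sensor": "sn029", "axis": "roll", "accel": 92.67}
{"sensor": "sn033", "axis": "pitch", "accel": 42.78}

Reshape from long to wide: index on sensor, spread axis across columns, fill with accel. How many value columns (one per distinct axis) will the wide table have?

4 distinct axis values: yaw, roll, z, pitch.

4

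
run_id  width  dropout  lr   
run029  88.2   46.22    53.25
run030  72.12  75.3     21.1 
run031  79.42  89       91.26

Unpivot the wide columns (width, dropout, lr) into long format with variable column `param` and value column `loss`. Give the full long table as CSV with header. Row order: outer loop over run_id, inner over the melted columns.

run_id,param,loss
run029,width,88.2
run029,dropout,46.22
run029,lr,53.25
run030,width,72.12
run030,dropout,75.3
run030,lr,21.1
run031,width,79.42
run031,dropout,89
run031,lr,91.26

Each (run_id, column) pair becomes one row: 3 × 3 = 9 rows.
For example, (run029, width) → loss=88.2.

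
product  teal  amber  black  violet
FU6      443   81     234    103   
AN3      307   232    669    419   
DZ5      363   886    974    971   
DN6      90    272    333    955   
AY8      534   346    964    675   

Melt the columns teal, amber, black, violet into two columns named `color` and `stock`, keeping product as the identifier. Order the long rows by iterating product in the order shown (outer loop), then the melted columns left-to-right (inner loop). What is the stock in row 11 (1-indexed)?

20 rows total (5 × 4). Row 11: index ⌊(11-1)/4⌋ = 2 into product → DZ5; (11-1) mod 4 = 2 into the melted columns → black.
So row 11 is (DZ5, black, 974); stock = 974.

974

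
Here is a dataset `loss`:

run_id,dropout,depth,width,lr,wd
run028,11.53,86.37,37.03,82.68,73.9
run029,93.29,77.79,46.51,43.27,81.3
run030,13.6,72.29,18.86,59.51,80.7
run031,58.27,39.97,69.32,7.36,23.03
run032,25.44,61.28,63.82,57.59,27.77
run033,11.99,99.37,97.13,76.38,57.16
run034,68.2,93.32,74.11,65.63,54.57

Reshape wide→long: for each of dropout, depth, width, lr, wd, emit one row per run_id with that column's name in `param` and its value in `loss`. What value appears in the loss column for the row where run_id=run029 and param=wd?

81.3

Unpivoting turns each (run_id, wide-column) pair into one long row.
The wide cell at row run029, column wd holds 81.3, so the long row (run029, wd) has loss=81.3.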